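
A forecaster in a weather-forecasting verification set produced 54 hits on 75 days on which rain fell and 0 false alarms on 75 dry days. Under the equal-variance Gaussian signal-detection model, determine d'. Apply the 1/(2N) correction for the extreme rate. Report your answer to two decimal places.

The false-alarm rate is 0/75 = 0, so apply the 1/(2N) correction: FA → 1/(2·75) = 0.00667.
z(H) = z(0.72000) = 0.583
z(FA) = z(0.00667) = -2.475
d' = 0.583 − (-2.475) = 3.058

d' = 3.06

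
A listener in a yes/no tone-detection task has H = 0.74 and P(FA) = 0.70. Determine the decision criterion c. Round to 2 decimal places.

z(0.74) = 0.6433, z(0.70) = 0.5244
c = −½·[z(H) + z(FA)] = −0.5 × (0.6433 + 0.5244) = -0.58385
c < 0: the listener has a liberal response bias.

c = -0.58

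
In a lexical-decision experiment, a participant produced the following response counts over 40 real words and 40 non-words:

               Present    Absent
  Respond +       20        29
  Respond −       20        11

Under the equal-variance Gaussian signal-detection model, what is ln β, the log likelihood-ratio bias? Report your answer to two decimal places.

ln β = 0.18

H = 20/40 = 0.5000
FA = 29/40 = 0.7250
Φ⁻¹(H) = 0.000
Φ⁻¹(FA) = 0.598
ln β = −½·[z(H)² − z(FA)²] = −0.5 × (0.000 − 0.358) = 0.179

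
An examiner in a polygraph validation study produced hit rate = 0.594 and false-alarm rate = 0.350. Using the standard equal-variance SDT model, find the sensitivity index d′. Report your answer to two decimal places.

z(H) = z(0.594) = 0.2378
z(FA) = z(0.350) = -0.3853
d' = z(H) − z(FA) = 0.2378 − (-0.3853) = 0.6231

d′ = 0.62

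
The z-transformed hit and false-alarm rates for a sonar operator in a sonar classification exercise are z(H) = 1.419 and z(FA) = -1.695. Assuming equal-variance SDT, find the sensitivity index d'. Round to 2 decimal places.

d' = 3.11

d' = z(H) − z(FA) = 1.419 − (-1.695) = 3.114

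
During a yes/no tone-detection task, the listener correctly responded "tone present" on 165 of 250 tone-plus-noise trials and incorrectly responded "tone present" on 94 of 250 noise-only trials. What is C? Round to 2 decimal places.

H = 165/250 = 0.6600
FA = 94/250 = 0.3760
Φ⁻¹(0.6600) = 0.4125, Φ⁻¹(0.3760) = -0.3160
c = −½·[z(H) + z(FA)] = −0.5 × (0.4125 + (-0.3160)) = -0.04825
c < 0: the listener has a liberal response bias.

C = -0.05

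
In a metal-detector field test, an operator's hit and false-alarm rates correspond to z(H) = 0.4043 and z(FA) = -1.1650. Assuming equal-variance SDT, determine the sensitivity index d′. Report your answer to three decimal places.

d' = z(H) − z(FA) = 0.4043 − (-1.1650) = 1.5693

d′ = 1.569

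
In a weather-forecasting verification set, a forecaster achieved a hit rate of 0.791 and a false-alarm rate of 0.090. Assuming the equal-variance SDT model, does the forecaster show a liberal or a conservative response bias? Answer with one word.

conservative

z(H) = 0.810, z(FA) = -1.341
c = −½·(z(H) + z(FA)) = 0.2655
c > 0 → conservative criterion (biased toward responding “no”).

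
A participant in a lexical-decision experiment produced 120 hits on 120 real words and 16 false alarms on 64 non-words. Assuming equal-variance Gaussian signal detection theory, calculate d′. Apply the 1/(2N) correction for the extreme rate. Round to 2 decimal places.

The hit rate is 120/120 = 1, so apply the 1/(2N) correction: H → 1 − 1/(2·120) = 0.99583.
z(H) = z(0.99583) = 2.638
z(FA) = z(0.25000) = -0.674
d' = 2.638 − (-0.674) = 3.312

d′ = 3.31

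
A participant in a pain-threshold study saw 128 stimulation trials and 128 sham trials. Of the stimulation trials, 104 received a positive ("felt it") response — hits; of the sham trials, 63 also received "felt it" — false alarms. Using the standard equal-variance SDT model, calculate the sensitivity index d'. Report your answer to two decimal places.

d' = 0.91

H = 104/128 = 0.8125
FA = 63/128 = 0.4922
z(0.8125) = 0.8871, z(0.4922) = -0.0196
d' = z(H) − z(FA) = 0.8871 − (-0.0196) = 0.9067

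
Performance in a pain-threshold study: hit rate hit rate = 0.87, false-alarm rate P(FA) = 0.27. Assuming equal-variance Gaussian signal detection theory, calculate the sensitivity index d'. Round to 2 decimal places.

d' = 1.74

Φ⁻¹(0.87) = 1.1264, Φ⁻¹(0.27) = -0.6128
d' = z(H) − z(FA) = 1.1264 − (-0.6128) = 1.7392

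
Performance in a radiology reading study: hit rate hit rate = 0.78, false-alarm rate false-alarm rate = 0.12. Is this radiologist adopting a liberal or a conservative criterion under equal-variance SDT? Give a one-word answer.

z(H) = 0.772, z(FA) = -1.175
c = −½·(z(H) + z(FA)) = 0.2015
c > 0 → conservative criterion (biased toward responding “no”).

conservative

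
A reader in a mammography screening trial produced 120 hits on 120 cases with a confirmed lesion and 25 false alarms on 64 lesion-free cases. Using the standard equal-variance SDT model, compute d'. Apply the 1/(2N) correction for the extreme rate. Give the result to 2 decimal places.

d' = 2.92

The hit rate is 120/120 = 1, so apply the 1/(2N) correction: H → 1 − 1/(2·120) = 0.99583.
z(H) = z(0.99583) = 2.638
z(FA) = z(0.39062) = -0.278
d' = 2.638 − (-0.278) = 2.916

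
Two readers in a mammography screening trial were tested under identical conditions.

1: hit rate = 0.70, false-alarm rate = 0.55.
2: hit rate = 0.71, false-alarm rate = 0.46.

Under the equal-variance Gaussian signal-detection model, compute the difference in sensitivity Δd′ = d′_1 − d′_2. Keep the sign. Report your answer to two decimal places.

Δd′ = -0.26

1: z(0.70) = 0.524, z(0.55) = 0.126, d' = 0.398
2: z(0.71) = 0.553, z(0.46) = -0.100, d' = 0.653
Δd' = d'_1 − d'_2 = 0.398 − 0.653 = -0.255
2 has the higher sensitivity.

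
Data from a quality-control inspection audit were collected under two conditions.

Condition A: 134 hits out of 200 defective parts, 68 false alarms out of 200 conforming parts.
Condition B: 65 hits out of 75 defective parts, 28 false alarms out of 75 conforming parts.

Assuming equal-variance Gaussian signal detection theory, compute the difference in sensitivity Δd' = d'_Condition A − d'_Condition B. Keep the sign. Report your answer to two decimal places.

Δd' = -0.58

Condition A: z(0.6700) = 0.440, z(0.3400) = -0.412, d' = 0.852
Condition B: z(0.8667) = 1.111, z(0.3733) = -0.323, d' = 1.434
Δd' = d'_Condition A − d'_Condition B = 0.852 − 1.434 = -0.582
Condition B has the higher sensitivity.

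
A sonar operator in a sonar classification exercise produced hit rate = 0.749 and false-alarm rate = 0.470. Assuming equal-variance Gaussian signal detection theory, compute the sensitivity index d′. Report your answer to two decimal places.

z(0.749) = 0.671, z(0.470) = -0.075
d' = z(H) − z(FA) = 0.671 − (-0.075) = 0.746

d′ = 0.75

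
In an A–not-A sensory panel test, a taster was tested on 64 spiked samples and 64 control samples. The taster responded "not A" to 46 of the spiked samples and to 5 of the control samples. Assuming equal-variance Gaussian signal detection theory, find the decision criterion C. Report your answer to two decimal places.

C = 0.42

H = 46/64 = 0.7188
FA = 5/64 = 0.0781
z(0.7188) = 0.5793, z(0.0781) = -1.4180
c = −½·[z(H) + z(FA)] = −0.5 × (0.5793 + (-1.4180)) = 0.41935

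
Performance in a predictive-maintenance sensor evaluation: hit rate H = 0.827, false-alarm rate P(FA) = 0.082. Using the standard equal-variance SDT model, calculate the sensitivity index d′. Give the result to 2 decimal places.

Φ⁻¹(0.827) = 0.9424, Φ⁻¹(0.082) = -1.3917
d' = z(H) − z(FA) = 0.9424 − (-1.3917) = 2.3341

d′ = 2.33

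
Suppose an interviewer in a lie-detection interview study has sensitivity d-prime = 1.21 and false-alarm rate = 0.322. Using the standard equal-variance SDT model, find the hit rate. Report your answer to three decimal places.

hit rate = 0.773

z(false-alarm rate) = z(0.322) = -0.4621
z(H) = z(FA) + d' = -0.4621 + 1.21 = 0.7479
hit rate = Φ(0.7479) = 0.7727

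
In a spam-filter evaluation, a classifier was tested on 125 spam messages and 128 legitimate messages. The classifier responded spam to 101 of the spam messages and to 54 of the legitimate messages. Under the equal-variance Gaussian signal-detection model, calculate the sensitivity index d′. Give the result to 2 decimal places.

H = 101/125 = 0.8080
FA = 54/128 = 0.4219
Φ⁻¹(H) = 0.871
Φ⁻¹(FA) = -0.197
d' = z(H) − z(FA) = 0.871 − (-0.197) = 1.068

d′ = 1.07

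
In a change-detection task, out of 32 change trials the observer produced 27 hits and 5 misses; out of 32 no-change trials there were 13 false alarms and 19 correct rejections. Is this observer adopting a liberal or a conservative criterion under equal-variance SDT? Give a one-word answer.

z(H) = 1.010, z(FA) = -0.237
c = −½·(z(H) + z(FA)) = -0.3865
c < 0 → liberal criterion (biased toward responding “yes”).

liberal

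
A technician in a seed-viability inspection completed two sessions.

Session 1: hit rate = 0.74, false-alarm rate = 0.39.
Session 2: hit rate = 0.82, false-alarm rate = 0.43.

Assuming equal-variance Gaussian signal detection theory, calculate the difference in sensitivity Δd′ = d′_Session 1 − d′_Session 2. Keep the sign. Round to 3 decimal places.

Δd′ = -0.169

Session 1: z(0.74) = 0.6433, z(0.39) = -0.2793, d' = 0.9226
Session 2: z(0.82) = 0.9154, z(0.43) = -0.1764, d' = 1.0918
Δd' = d'_Session 1 − d'_Session 2 = 0.9226 − 1.0918 = -0.1692
Session 2 has the higher sensitivity.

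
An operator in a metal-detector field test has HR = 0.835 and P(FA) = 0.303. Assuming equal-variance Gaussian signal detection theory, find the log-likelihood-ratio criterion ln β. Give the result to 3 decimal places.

z(H) = 0.9741
z(FA) = -0.5158
ln β = −½·[z(H)² − z(FA)²] = −0.5 × (0.9489 − 0.2660) = -0.34145

ln β = -0.341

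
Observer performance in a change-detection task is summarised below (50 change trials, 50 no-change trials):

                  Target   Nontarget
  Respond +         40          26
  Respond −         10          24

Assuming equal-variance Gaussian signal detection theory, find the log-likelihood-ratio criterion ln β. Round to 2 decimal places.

H = 40/50 = 0.8000
FA = 26/50 = 0.5200
Φ⁻¹(H) = 0.842
Φ⁻¹(FA) = 0.050
ln β = −½·[z(H)² − z(FA)²] = −0.5 × (0.709 − 0.003) = -0.353

ln β = -0.35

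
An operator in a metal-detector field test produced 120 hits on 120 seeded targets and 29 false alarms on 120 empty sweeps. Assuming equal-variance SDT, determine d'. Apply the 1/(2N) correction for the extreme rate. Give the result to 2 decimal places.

The hit rate is 120/120 = 1, so apply the 1/(2N) correction: H → 1 − 1/(2·120) = 0.99583.
z(H) = z(0.99583) = 2.638
z(FA) = z(0.24167) = -0.701
d' = 2.638 − (-0.701) = 3.339

d' = 3.34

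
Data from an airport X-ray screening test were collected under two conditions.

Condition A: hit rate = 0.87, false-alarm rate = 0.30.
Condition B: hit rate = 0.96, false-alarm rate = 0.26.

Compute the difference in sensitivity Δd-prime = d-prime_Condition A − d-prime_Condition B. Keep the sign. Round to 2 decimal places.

Condition A: z(0.87) = 1.126, z(0.30) = -0.524, d' = 1.650
Condition B: z(0.96) = 1.751, z(0.26) = -0.643, d' = 2.394
Δd' = d'_Condition A − d'_Condition B = 1.650 − 2.394 = -0.744
Condition B has the higher sensitivity.

Δd-prime = -0.74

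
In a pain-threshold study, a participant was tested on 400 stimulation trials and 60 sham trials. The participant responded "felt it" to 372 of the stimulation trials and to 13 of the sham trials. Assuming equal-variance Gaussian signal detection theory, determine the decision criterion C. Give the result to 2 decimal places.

H = 372/400 = 0.9300
FA = 13/60 = 0.2167
Φ⁻¹(H) = Φ⁻¹(0.9300) = 1.4758
Φ⁻¹(FA) = Φ⁻¹(0.2167) = -0.7834
c = −½·[z(H) + z(FA)] = −0.5 × (1.4758 + (-0.7834)) = -0.3462

C = -0.35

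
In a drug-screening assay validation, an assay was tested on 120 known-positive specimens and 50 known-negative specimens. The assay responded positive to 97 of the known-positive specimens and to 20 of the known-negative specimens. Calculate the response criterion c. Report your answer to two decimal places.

H = 97/120 = 0.8083
FA = 20/50 = 0.4000
z(H) = z(0.8083) = 0.872
z(FA) = z(0.4000) = -0.253
c = −½·[z(H) + z(FA)] = −0.5 × (0.872 + (-0.253)) = -0.3095

c = -0.31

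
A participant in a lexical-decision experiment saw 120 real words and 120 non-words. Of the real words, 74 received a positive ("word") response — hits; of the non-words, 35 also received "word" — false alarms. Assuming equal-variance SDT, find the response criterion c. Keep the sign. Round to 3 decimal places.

c = 0.126

H = 74/120 = 0.6167
FA = 35/120 = 0.2917
Φ⁻¹(H) = Φ⁻¹(0.6167) = 0.2968
Φ⁻¹(FA) = Φ⁻¹(0.2917) = -0.5484
c = −½·[z(H) + z(FA)] = −0.5 × (0.2968 + (-0.5484)) = 0.1258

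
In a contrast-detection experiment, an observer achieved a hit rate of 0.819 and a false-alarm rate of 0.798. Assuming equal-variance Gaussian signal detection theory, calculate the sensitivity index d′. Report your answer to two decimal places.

d′ = 0.08

z(0.819) = 0.9116, z(0.798) = 0.8345
d' = z(H) − z(FA) = 0.9116 − 0.8345 = 0.0771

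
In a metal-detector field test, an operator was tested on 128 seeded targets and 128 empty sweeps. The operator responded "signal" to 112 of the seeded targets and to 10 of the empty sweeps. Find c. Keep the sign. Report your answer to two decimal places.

c = 0.13

H = 112/128 = 0.8750
FA = 10/128 = 0.0781
z(H) = z(0.8750) = 1.150
z(FA) = z(0.0781) = -1.418
c = −½·[z(H) + z(FA)] = −0.5 × (1.150 + (-1.418)) = 0.134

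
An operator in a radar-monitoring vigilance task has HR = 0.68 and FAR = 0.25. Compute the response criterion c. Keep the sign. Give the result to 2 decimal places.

z(H) = 0.468
z(FA) = -0.674
c = −½·[z(H) + z(FA)] = −0.5 × (0.468 + (-0.674)) = 0.103
c > 0: the operator has a conservative response bias.

c = 0.10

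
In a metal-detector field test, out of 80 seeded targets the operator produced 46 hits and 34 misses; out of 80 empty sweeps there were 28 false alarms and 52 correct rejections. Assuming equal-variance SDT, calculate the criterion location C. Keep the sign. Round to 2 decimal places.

C = 0.10

H = 46/80 = 0.5750
FA = 28/80 = 0.3500
z(H) = z(0.5750) = 0.189
z(FA) = z(0.3500) = -0.385
c = −½·[z(H) + z(FA)] = −0.5 × (0.189 + (-0.385)) = 0.098
c > 0: the operator has a conservative response bias.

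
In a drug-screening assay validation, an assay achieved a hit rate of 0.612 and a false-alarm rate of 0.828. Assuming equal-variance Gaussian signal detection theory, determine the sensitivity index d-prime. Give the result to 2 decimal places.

d-prime = -0.66

z(0.612) = 0.2845, z(0.828) = 0.9463
d' = z(H) − z(FA) = 0.2845 − 0.9463 = -0.6618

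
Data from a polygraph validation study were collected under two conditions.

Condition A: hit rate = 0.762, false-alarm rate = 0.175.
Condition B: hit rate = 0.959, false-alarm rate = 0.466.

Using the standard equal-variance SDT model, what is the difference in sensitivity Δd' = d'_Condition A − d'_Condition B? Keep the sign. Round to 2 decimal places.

Δd' = -0.18

Condition A: z(0.762) = 0.713, z(0.175) = -0.935, d' = 1.648
Condition B: z(0.959) = 1.739, z(0.466) = -0.085, d' = 1.824
Δd' = d'_Condition A − d'_Condition B = 1.648 − 1.824 = -0.176
Condition B has the higher sensitivity.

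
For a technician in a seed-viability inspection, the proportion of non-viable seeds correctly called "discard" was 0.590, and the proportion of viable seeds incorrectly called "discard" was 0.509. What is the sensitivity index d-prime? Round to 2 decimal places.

d-prime = 0.20

z(H) = z(0.590) = 0.2275
z(FA) = z(0.509) = 0.0226
d' = z(H) − z(FA) = 0.2275 − 0.0226 = 0.2049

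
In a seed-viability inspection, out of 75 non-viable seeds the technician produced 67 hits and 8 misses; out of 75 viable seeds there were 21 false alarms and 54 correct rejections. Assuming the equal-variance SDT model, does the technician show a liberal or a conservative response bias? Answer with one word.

liberal

z(H) = 1.244, z(FA) = -0.583
c = −½·(z(H) + z(FA)) = -0.3305
c < 0 → liberal criterion (biased toward responding “yes”).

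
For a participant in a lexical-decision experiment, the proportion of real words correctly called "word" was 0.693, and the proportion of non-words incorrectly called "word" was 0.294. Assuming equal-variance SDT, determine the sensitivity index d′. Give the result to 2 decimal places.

d′ = 1.05

z(H) = 0.5044
z(FA) = -0.5417
d' = z(H) − z(FA) = 0.5044 − (-0.5417) = 1.0461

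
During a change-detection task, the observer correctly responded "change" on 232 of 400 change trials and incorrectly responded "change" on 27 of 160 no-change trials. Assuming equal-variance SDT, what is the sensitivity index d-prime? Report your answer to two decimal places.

H = 232/400 = 0.5800
FA = 27/160 = 0.1688
z(H) = z(0.5800) = 0.2019
z(FA) = z(0.1688) = -0.9589
d' = z(H) − z(FA) = 0.2019 − (-0.9589) = 1.1608

d-prime = 1.16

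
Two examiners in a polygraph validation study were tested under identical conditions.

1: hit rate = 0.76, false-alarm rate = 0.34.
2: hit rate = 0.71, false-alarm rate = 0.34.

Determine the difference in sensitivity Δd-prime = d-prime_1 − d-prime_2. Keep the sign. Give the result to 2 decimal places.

1: z(0.76) = 0.706, z(0.34) = -0.412, d' = 1.118
2: z(0.71) = 0.553, z(0.34) = -0.412, d' = 0.965
Δd' = d'_1 − d'_2 = 1.118 − 0.965 = 0.153
1 has the higher sensitivity.

Δd-prime = 0.15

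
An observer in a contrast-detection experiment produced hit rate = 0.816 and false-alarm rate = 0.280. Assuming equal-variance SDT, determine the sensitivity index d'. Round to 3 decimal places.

d' = 1.483

z(H) = 0.9002
z(FA) = -0.5828
d' = z(H) − z(FA) = 0.9002 − (-0.5828) = 1.4830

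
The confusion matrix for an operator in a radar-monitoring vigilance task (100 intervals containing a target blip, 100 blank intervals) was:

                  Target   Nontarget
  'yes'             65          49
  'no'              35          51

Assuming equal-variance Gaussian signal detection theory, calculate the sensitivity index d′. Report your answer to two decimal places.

d′ = 0.41

H = 65/100 = 0.6500
FA = 49/100 = 0.4900
z(0.6500) = 0.3853, z(0.4900) = -0.0251
d' = z(H) − z(FA) = 0.3853 − (-0.0251) = 0.4104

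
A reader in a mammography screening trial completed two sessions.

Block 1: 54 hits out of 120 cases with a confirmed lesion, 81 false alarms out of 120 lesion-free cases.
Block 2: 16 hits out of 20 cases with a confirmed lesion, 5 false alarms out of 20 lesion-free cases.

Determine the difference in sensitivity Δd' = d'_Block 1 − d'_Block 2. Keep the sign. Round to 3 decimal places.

Δd' = -2.096

Block 1: z(0.4500) = -0.1257, z(0.6750) = 0.4538, d' = -0.5795
Block 2: z(0.8000) = 0.8416, z(0.2500) = -0.6745, d' = 1.5161
Δd' = d'_Block 1 − d'_Block 2 = -0.5795 − 1.5161 = -2.0956
Block 2 has the higher sensitivity.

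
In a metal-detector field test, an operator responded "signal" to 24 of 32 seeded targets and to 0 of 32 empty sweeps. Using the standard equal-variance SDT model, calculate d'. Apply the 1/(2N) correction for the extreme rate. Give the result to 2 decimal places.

The false-alarm rate is 0/32 = 0, so apply the 1/(2N) correction: FA → 1/(2·32) = 0.01562.
z(H) = z(0.75000) = 0.674
z(FA) = z(0.01562) = -2.154
d' = 0.674 − (-2.154) = 2.828

d' = 2.83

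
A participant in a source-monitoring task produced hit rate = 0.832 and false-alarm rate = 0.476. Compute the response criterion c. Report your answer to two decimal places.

Φ⁻¹(H) = Φ⁻¹(0.832) = 0.962
Φ⁻¹(FA) = Φ⁻¹(0.476) = -0.060
c = −½·[z(H) + z(FA)] = −0.5 × (0.962 + (-0.060)) = -0.451

c = -0.45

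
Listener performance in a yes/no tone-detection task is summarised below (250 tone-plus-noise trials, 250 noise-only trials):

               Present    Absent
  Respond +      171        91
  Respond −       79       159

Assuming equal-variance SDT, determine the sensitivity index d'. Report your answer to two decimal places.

d' = 0.83

H = 171/250 = 0.6840
FA = 91/250 = 0.3640
z(H) = z(0.6840) = 0.479
z(FA) = z(0.3640) = -0.348
d' = z(H) − z(FA) = 0.479 − (-0.348) = 0.827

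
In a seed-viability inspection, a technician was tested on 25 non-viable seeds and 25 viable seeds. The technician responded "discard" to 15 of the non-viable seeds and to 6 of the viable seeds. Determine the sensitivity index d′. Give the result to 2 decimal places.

d′ = 0.96

H = 15/25 = 0.6000
FA = 6/25 = 0.2400
z(H) = z(0.6000) = 0.253
z(FA) = z(0.2400) = -0.706
d' = z(H) − z(FA) = 0.253 − (-0.706) = 0.959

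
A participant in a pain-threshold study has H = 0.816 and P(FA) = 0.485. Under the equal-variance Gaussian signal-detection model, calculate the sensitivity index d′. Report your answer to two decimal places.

z(H) = z(0.816) = 0.9002
z(FA) = z(0.485) = -0.0376
d' = z(H) − z(FA) = 0.9002 − (-0.0376) = 0.9378

d′ = 0.94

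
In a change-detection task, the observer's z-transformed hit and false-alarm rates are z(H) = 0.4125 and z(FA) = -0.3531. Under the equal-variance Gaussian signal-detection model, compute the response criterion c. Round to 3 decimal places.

c = −½·[z(H) + z(FA)] = −½·(0.4125 + (-0.3531)) = -0.0297
c < 0: the observer has a liberal response bias.

c = -0.030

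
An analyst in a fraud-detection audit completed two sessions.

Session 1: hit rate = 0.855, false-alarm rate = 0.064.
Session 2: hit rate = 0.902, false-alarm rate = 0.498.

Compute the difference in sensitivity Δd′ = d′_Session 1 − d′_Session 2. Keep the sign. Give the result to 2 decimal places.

Δd′ = 1.28

Session 1: z(0.855) = 1.058, z(0.064) = -1.522, d' = 2.580
Session 2: z(0.902) = 1.293, z(0.498) = -0.005, d' = 1.298
Δd' = d'_Session 1 − d'_Session 2 = 2.580 − 1.298 = 1.282
Session 1 has the higher sensitivity.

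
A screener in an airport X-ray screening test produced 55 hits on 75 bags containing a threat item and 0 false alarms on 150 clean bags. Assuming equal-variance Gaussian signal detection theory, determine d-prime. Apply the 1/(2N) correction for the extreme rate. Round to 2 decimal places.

d-prime = 3.34

The false-alarm rate is 0/150 = 0, so apply the 1/(2N) correction: FA → 1/(2·150) = 0.00333.
z(H) = z(0.73333) = 0.623
z(FA) = z(0.00333) = -2.713
d' = 0.623 − (-2.713) = 3.336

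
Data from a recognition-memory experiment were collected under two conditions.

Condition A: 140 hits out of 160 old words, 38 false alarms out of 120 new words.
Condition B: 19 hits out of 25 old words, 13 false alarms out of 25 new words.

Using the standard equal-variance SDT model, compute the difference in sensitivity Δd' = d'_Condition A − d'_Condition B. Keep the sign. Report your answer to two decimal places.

Δd' = 0.97

Condition A: z(0.8750) = 1.150, z(0.3167) = -0.477, d' = 1.627
Condition B: z(0.7600) = 0.706, z(0.5200) = 0.050, d' = 0.656
Δd' = d'_Condition A − d'_Condition B = 1.627 − 0.656 = 0.971
Condition A has the higher sensitivity.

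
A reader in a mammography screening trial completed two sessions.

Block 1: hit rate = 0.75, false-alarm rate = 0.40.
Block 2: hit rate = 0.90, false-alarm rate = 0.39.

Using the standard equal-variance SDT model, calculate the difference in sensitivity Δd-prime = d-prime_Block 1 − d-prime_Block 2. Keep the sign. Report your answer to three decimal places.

Δd-prime = -0.633

Block 1: z(0.75) = 0.6745, z(0.40) = -0.2533, d' = 0.9278
Block 2: z(0.90) = 1.2816, z(0.39) = -0.2793, d' = 1.5609
Δd' = d'_Block 1 − d'_Block 2 = 0.9278 − 1.5609 = -0.6331
Block 2 has the higher sensitivity.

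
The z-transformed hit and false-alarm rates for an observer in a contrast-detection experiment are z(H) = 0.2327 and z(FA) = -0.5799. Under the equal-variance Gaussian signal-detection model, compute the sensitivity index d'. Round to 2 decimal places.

d' = z(H) − z(FA) = 0.2327 − (-0.5799) = 0.8126

d' = 0.81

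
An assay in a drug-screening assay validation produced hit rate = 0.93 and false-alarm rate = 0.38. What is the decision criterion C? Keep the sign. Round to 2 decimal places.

C = -0.59

Φ⁻¹(H) = 1.4758
Φ⁻¹(FA) = -0.3055
c = −½·[z(H) + z(FA)] = −0.5 × (1.4758 + (-0.3055)) = -0.58515
c < 0: the assay has a liberal response bias.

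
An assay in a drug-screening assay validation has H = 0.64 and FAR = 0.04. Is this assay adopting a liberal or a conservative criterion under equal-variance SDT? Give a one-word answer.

conservative

z(H) = 0.358, z(FA) = -1.751
c = −½·(z(H) + z(FA)) = 0.6965
c > 0 → conservative criterion (biased toward responding “no”).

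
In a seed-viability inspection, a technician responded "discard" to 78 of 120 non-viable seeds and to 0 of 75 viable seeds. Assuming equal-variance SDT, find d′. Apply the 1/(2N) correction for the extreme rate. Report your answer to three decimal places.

d′ = 2.860

The false-alarm rate is 0/75 = 0, so apply the 1/(2N) correction: FA → 1/(2·75) = 0.00667.
z(H) = z(0.65000) = 0.3853
z(FA) = z(0.00667) = -2.4746
d' = 0.3853 − (-2.4746) = 2.8599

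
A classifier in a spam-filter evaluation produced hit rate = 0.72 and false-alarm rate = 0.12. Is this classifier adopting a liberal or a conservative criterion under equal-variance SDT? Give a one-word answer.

conservative

z(H) = 0.583, z(FA) = -1.175
c = −½·(z(H) + z(FA)) = 0.296
c > 0 → conservative criterion (biased toward responding “no”).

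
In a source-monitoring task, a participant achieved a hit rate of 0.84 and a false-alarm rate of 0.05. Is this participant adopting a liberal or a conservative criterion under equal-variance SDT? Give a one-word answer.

conservative

z(H) = 0.994, z(FA) = -1.645
c = −½·(z(H) + z(FA)) = 0.3255
c > 0 → conservative criterion (biased toward responding “no”).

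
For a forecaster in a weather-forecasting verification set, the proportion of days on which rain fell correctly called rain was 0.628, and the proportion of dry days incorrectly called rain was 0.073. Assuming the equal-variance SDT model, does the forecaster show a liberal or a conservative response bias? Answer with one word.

z(H) = 0.327, z(FA) = -1.454
c = −½·(z(H) + z(FA)) = 0.5635
c > 0 → conservative criterion (biased toward responding “no”).

conservative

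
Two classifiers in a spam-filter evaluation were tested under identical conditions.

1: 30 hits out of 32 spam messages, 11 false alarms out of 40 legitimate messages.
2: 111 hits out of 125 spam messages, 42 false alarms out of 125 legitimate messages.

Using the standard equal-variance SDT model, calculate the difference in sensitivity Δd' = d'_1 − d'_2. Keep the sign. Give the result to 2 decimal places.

1: z(0.9375) = 1.534, z(0.2750) = -0.598, d' = 2.132
2: z(0.8880) = 1.216, z(0.3360) = -0.423, d' = 1.639
Δd' = d'_1 − d'_2 = 2.132 − 1.639 = 0.493
1 has the higher sensitivity.

Δd' = 0.49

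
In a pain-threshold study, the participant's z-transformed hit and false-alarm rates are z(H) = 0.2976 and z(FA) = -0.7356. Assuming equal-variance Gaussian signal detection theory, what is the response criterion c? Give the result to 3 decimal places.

c = −½·[z(H) + z(FA)] = −½·(0.2976 + (-0.7356)) = 0.2190

c = 0.219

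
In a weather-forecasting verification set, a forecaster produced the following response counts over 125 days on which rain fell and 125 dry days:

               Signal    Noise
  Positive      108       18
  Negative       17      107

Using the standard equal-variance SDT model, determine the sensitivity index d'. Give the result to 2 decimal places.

d' = 2.16

H = 108/125 = 0.8640
FA = 18/125 = 0.1440
z(H) = 1.0985
z(FA) = -1.0625
d' = z(H) − z(FA) = 1.0985 − (-1.0625) = 2.1610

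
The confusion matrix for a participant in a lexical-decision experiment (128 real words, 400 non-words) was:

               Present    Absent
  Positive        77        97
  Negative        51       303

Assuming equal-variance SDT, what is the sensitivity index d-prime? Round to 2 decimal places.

d-prime = 0.96

H = 77/128 = 0.6016
FA = 97/400 = 0.2425
Φ⁻¹(0.6016) = 0.257, Φ⁻¹(0.2425) = -0.698
d' = z(H) − z(FA) = 0.257 − (-0.698) = 0.955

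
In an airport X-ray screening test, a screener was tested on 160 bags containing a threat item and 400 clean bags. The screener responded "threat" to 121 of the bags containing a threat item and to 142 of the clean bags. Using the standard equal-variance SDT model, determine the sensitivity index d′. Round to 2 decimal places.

d′ = 1.07

H = 121/160 = 0.7562
FA = 142/400 = 0.3550
Φ⁻¹(H) = Φ⁻¹(0.7562) = 0.694
Φ⁻¹(FA) = Φ⁻¹(0.3550) = -0.372
d' = z(H) − z(FA) = 0.694 − (-0.372) = 1.066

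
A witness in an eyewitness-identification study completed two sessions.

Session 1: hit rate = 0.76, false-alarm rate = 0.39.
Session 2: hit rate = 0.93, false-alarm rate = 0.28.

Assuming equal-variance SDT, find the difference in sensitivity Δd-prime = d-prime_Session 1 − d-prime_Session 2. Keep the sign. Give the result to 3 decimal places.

Session 1: z(0.76) = 0.7063, z(0.39) = -0.2793, d' = 0.9856
Session 2: z(0.93) = 1.4758, z(0.28) = -0.5828, d' = 2.0586
Δd' = d'_Session 1 − d'_Session 2 = 0.9856 − 2.0586 = -1.0730
Session 2 has the higher sensitivity.

Δd-prime = -1.073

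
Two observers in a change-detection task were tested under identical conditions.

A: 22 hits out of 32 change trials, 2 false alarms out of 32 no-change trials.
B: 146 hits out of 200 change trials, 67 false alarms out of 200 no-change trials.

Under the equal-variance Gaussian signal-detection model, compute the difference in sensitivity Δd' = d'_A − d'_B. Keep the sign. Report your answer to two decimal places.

Δd' = 0.98

A: z(0.6875) = 0.489, z(0.0625) = -1.534, d' = 2.023
B: z(0.7300) = 0.613, z(0.3350) = -0.426, d' = 1.039
Δd' = d'_A − d'_B = 2.023 − 1.039 = 0.984
A has the higher sensitivity.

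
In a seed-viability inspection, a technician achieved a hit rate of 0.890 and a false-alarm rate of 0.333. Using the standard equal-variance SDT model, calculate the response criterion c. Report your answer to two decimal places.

c = -0.40

z(H) = 1.2265
z(FA) = -0.4316
c = −½·[z(H) + z(FA)] = −0.5 × (1.2265 + (-0.4316)) = -0.39745
c < 0: the technician has a liberal response bias.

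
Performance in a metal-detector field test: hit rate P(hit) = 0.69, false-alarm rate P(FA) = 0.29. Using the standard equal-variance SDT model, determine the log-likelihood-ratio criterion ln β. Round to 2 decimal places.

ln β = 0.03

z(H) = z(0.69) = 0.496
z(FA) = z(0.29) = -0.553
ln β = −½·[z(H)² − z(FA)²] = −0.5 × (0.246 − 0.306) = 0.030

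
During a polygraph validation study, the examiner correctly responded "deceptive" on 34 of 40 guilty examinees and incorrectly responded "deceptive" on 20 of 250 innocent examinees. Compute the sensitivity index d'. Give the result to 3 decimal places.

H = 34/40 = 0.8500
FA = 20/250 = 0.0800
Φ⁻¹(H) = 1.0364
Φ⁻¹(FA) = -1.4051
d' = z(H) − z(FA) = 1.0364 − (-1.4051) = 2.4415

d' = 2.442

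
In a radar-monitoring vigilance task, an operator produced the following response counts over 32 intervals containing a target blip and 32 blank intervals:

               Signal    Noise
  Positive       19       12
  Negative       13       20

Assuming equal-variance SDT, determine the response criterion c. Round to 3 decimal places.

H = 19/32 = 0.5938
FA = 12/32 = 0.3750
z(H) = z(0.5938) = 0.2373
z(FA) = z(0.3750) = -0.3186
c = −½·[z(H) + z(FA)] = −0.5 × (0.2373 + (-0.3186)) = 0.04065

c = 0.041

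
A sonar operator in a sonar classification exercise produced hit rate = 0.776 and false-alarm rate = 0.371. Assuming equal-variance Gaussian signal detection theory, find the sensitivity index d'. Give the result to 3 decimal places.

d' = 1.088

z(H) = z(0.776) = 0.7588
z(FA) = z(0.371) = -0.3292
d' = z(H) − z(FA) = 0.7588 − (-0.3292) = 1.0880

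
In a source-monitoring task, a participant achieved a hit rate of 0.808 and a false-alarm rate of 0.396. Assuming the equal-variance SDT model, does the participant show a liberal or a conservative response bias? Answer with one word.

liberal

z(H) = 0.871, z(FA) = -0.264
c = −½·(z(H) + z(FA)) = -0.3035
c < 0 → liberal criterion (biased toward responding “yes”).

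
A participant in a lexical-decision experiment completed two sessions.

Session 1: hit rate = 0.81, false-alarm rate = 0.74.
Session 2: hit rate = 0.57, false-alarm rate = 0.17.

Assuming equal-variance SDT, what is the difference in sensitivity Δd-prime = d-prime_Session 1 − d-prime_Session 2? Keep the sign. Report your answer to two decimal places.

Session 1: z(0.81) = 0.878, z(0.74) = 0.643, d' = 0.235
Session 2: z(0.57) = 0.176, z(0.17) = -0.954, d' = 1.130
Δd' = d'_Session 1 − d'_Session 2 = 0.235 − 1.130 = -0.895
Session 2 has the higher sensitivity.

Δd-prime = -0.90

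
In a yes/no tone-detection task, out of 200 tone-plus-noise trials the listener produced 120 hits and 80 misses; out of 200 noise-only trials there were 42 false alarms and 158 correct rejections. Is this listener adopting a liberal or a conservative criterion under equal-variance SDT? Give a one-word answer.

z(H) = 0.253, z(FA) = -0.806
c = −½·(z(H) + z(FA)) = 0.2765
c > 0 → conservative criterion (biased toward responding “no”).

conservative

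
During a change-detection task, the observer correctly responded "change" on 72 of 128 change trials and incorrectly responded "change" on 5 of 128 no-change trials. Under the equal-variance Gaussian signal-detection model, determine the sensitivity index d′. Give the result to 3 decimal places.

d′ = 1.919

H = 72/128 = 0.5625
FA = 5/128 = 0.0391
z(H) = 0.1573
z(FA) = -1.7612
d' = z(H) − z(FA) = 0.1573 − (-1.7612) = 1.9185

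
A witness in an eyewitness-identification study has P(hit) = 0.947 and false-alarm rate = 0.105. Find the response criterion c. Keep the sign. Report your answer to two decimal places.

z(H) = z(0.947) = 1.616
z(FA) = z(0.105) = -1.254
c = −½·[z(H) + z(FA)] = −0.5 × (1.616 + (-1.254)) = -0.181

c = -0.18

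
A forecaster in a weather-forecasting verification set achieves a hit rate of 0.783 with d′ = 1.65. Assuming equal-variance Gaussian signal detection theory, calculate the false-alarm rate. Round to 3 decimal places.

z(hit rate) = z(0.783) = 0.7824
z(FA) = z(H) − d' = 0.7824 − 1.65 = -0.8676
false-alarm rate = Φ(-0.8676) = 0.1928

false-alarm rate = 0.193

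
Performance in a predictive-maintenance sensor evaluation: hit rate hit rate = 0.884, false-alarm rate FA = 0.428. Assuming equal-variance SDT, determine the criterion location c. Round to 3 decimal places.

c = -0.507

Φ⁻¹(H) = Φ⁻¹(0.884) = 1.1952
Φ⁻¹(FA) = Φ⁻¹(0.428) = -0.1815
c = −½·[z(H) + z(FA)] = −0.5 × (1.1952 + (-0.1815)) = -0.50685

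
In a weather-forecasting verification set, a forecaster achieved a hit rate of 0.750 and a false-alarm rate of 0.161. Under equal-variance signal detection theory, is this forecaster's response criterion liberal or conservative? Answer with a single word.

z(H) = 0.674, z(FA) = -0.990
c = −½·(z(H) + z(FA)) = 0.158
c > 0 → conservative criterion (biased toward responding “no”).

conservative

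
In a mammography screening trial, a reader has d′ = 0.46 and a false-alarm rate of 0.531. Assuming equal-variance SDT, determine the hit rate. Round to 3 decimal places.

z(false-alarm rate) = z(0.531) = 0.0778
z(H) = z(FA) + d' = 0.0778 + 0.46 = 0.5378
hit rate = Φ(0.5378) = 0.7046

hit rate = 0.705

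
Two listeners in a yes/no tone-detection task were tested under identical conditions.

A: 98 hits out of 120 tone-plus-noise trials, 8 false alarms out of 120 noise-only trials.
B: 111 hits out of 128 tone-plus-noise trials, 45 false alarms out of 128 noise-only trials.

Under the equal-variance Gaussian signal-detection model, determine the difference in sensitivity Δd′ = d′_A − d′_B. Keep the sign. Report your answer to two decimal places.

A: z(0.8167) = 0.903, z(0.0667) = -1.501, d' = 2.404
B: z(0.8672) = 1.113, z(0.3516) = -0.381, d' = 1.494
Δd' = d'_A − d'_B = 2.404 − 1.494 = 0.910
A has the higher sensitivity.

Δd′ = 0.91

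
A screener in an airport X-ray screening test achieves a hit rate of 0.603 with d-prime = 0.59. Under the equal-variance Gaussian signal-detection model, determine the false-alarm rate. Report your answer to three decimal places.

false-alarm rate = 0.371

z(hit rate) = z(0.603) = 0.2611
z(FA) = z(H) − d' = 0.2611 − 0.59 = -0.3289
false-alarm rate = Φ(-0.3289) = 0.3711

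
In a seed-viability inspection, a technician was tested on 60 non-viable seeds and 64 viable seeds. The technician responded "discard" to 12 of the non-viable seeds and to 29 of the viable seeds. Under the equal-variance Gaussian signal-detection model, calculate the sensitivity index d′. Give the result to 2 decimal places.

H = 12/60 = 0.2000
FA = 29/64 = 0.4531
Φ⁻¹(H) = -0.8416
Φ⁻¹(FA) = -0.1178
d' = z(H) − z(FA) = -0.8416 − (-0.1178) = -0.7238

d′ = -0.72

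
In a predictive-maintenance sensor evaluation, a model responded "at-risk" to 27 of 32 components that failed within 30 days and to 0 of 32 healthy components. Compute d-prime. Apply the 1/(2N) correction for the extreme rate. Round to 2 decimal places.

The false-alarm rate is 0/32 = 0, so apply the 1/(2N) correction: FA → 1/(2·32) = 0.01562.
z(H) = z(0.84375) = 1.010
z(FA) = z(0.01562) = -2.154
d' = 1.010 − (-2.154) = 3.164

d-prime = 3.16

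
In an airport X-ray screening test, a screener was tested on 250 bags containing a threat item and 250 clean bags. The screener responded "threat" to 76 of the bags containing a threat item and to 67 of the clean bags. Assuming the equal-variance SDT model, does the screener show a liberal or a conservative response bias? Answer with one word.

conservative

z(H) = -0.513, z(FA) = -0.619
c = −½·(z(H) + z(FA)) = 0.566
c > 0 → conservative criterion (biased toward responding “no”).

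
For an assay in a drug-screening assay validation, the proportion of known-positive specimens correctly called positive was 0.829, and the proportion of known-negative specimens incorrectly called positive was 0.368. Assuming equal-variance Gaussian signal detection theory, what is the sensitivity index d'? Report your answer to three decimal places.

d' = 1.287

z(H) = z(0.829) = 0.9502
z(FA) = z(0.368) = -0.3372
d' = z(H) − z(FA) = 0.9502 − (-0.3372) = 1.2874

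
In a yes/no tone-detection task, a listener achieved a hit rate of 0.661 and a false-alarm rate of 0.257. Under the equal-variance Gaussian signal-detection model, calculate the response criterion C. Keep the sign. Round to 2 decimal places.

C = 0.12

z(H) = 0.415
z(FA) = -0.653
c = −½·[z(H) + z(FA)] = −0.5 × (0.415 + (-0.653)) = 0.119
c > 0: the listener has a conservative response bias.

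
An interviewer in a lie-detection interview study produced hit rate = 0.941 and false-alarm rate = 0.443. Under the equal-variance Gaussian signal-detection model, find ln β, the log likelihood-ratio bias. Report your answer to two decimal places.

z(H) = z(0.941) = 1.563
z(FA) = z(0.443) = -0.143
ln β = −½·[z(H)² − z(FA)²] = −0.5 × (2.443 − 0.020) = -1.2115

ln β = -1.21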